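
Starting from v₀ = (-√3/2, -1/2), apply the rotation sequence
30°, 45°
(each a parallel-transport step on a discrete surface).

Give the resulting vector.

Total rotation: 30° + 45° = 75°. Final vector: (0.2588, -0.9659)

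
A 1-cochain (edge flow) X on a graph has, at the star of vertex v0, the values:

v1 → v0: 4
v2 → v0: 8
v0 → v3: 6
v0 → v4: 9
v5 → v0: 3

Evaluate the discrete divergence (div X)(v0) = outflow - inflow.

Divergence = sum of outgoing flows = (-4) + (-8) + 6 + 9 + (-3) = 0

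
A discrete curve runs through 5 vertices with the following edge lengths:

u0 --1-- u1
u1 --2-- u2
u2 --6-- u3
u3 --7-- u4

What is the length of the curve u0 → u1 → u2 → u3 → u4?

Arc length = 1 + 2 + 6 + 7 = 16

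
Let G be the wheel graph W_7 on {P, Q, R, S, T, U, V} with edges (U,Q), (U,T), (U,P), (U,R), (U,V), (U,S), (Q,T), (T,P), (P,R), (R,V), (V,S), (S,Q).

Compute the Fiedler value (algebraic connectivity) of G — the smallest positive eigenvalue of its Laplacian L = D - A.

The wheel W_7 is the join K_1 ∨ C_6 (a hub joined to every vertex of a cycle of length 6). For a join G ∨ H (G on p vertices, H on q vertices) the Laplacian spectrum is 0, p+q, the eigenvalues of L(G) other than one 0 each shifted by +q, and the eigenvalues of L(H) other than one 0 each shifted by +p. With G = K_1 (p = 1, nothing left after dropping its 0) and H = C_6 (q = 6, eigenvalues 2 − 2cos(2πk/6), k = 0, …, 5; drop k = 0), the spectrum of W_7 is 0, 7, and 1 + (2 − 2cos(2πk/6)) = 3 − 2cos(2πk/6) for k = 1, …, 5:
k=1: 3 − 2cos(π/3) = 2.0; k=2: 3 − 2cos(2π/3) = 4.0; k=3: 3 − 2cos(π) = 5.0; k=4: 3 − 2cos(4π/3) = 4.0; k=5: 3 − 2cos(5π/3) = 2.0.
Laplacian eigenvalues: [0.0, 2.0, 2.0, 4.0, 4.0, 5.0, 7.0]. Algebraic connectivity (smallest non-zero eigenvalue) = 2.0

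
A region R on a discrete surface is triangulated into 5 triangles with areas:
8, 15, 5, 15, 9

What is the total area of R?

8 + 15 + 5 + 15 + 9 = 52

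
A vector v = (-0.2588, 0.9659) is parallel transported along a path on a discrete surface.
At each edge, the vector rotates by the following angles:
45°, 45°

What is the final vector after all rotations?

Total rotation: 45° + 45° = 90°. Final vector: (-0.9659, -0.2588)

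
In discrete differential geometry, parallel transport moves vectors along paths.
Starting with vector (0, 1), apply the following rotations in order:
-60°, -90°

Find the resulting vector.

Total rotation: (-60°) + (-90°) = -150°. Final vector: (0.5000, -0.8660)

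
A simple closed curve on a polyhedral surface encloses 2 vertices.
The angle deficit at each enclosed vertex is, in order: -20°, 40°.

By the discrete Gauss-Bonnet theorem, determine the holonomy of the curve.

Holonomy = total enclosed curvature = (-20°) + 40° = 20°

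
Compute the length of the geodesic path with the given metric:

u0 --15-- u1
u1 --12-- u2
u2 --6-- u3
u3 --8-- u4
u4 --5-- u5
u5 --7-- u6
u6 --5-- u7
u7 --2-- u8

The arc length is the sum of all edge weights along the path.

Arc length = 15 + 12 + 6 + 8 + 5 + 7 + 5 + 2 = 60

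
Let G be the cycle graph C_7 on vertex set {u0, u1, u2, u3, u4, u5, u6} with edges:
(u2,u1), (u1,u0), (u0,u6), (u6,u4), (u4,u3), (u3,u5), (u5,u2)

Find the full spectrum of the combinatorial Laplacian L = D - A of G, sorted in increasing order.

The cycle graph C_n has Laplacian eigenvalues λ_k = 2 − 2cos(2πk/n), k = 0, 1, …, n−1. Here n = 7:
k=0: 2 − 2cos(0) = 0.0; k=1: 2 − 2cos(2π/7) = 0.753; k=2: 2 − 2cos(4π/7) = 2.445; k=3: 2 − 2cos(6π/7) = 3.8019; k=4: 2 − 2cos(8π/7) = 3.8019; k=5: 2 − 2cos(10π/7) = 2.445; k=6: 2 − 2cos(12π/7) = 0.753.
Laplacian eigenvalues (increasing order): [0.0, 0.753, 0.753, 2.445, 2.445, 3.8019, 3.8019]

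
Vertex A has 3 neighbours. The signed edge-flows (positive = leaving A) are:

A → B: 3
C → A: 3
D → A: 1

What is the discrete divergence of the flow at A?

Divergence = sum of outgoing flows = 3 + (-3) + (-1) = -1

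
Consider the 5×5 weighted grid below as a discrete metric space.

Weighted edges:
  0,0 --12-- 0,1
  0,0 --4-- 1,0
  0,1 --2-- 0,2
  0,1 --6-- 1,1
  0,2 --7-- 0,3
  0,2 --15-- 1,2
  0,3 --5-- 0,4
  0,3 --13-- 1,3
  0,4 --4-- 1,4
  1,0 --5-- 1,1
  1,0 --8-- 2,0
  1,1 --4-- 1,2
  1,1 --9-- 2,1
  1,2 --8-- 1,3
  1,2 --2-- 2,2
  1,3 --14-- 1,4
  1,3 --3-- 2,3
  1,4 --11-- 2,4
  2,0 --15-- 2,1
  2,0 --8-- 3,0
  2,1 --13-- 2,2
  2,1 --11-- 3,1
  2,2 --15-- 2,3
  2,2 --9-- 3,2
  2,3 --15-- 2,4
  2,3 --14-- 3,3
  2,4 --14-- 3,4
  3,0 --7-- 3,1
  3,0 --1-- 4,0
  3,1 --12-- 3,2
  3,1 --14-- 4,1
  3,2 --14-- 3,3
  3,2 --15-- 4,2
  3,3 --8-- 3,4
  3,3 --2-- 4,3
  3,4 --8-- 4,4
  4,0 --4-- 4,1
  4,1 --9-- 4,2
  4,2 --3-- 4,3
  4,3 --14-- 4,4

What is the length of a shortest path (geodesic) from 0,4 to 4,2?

Shortest path: 0,4 → 1,4 → 1,3 → 2,3 → 3,3 → 4,3 → 4,2, total weight = 40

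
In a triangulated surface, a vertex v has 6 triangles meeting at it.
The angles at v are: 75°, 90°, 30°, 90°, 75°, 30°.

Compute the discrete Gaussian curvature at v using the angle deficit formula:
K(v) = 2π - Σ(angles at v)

Sum of angles = 390°. K = 360° - 390° = -30°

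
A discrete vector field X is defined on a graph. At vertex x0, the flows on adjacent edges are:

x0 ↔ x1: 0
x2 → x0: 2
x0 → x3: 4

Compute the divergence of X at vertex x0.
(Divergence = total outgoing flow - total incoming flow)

Divergence = sum of outgoing flows = 0 + (-2) + 4 = 2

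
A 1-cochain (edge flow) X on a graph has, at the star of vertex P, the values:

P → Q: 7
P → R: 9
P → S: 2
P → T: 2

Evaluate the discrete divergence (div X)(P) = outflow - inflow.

Divergence = sum of outgoing flows = 7 + 9 + 2 + 2 = 20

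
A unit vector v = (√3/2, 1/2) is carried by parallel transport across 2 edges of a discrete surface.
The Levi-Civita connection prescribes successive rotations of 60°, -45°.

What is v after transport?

Total rotation: 60° + (-45°) = 15°. Final vector: (0.7071, 0.7071)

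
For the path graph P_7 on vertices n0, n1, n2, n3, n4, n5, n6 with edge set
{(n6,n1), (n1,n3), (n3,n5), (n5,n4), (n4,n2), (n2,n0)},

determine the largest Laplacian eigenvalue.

The path graph P_n has Laplacian eigenvalues λ_k = 2 − 2cos(kπ/n), k = 0, 1, …, n−1. Here n = 7:
k=0: 2 − 2cos(0) = 0.0; k=1: 2 − 2cos(π/7) = 0.1981; k=2: 2 − 2cos(2π/7) = 0.753; k=3: 2 − 2cos(3π/7) = 1.555; k=4: 2 − 2cos(4π/7) = 2.445; k=5: 2 − 2cos(5π/7) = 3.247; k=6: 2 − 2cos(6π/7) = 3.8019.
Laplacian eigenvalues: [0.0, 0.1981, 0.753, 1.555, 2.445, 3.247, 3.8019]. Largest eigenvalue (spectral radius) = 3.8019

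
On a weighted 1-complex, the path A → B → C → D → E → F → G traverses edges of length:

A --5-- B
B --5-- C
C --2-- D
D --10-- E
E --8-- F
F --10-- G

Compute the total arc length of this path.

Arc length = 5 + 5 + 2 + 10 + 8 + 10 = 40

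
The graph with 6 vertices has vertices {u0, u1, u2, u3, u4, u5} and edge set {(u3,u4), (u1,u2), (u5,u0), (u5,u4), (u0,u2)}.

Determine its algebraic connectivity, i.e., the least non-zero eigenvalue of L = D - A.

Degrees: deg(u0) = 2, deg(u1) = 1, deg(u2) = 2, deg(u3) = 1, deg(u4) = 2, deg(u5) = 2.
L = D − A with rows/columns ordered (u0, u1, u2, u3, u4, u5):
  [ 2,  0, -1,  0,  0, -1]
  [ 0,  1, -1,  0,  0,  0]
  [-1, -1,  2,  0,  0,  0]
  [ 0,  0,  0,  1, -1,  0]
  [ 0,  0,  0, -1,  2, -1]
  [-1,  0,  0,  0, -1,  2]
Characteristic polynomial: det(λI − L) = λ(λ² − 4λ + 1)(λ − 1)(λ − 2)(λ − 3).
Roots: λ = 0; (λ² − 4λ + 1) = 0 ⇒ λ = 2 ± √3 ≈ 0.2679, 3.7321; (λ − 1) = 0 ⇒ λ = 1; (λ − 2) = 0 ⇒ λ = 2; (λ − 3) = 0 ⇒ λ = 3.
(Check: the roots sum (with multiplicity) to 10, matching trace L = Σdeg = 2·5 = 10.)
Laplacian eigenvalues: [0.0, 0.2679, 1.0, 2.0, 3.0, 3.7321]. Algebraic connectivity (smallest non-zero eigenvalue) = 0.2679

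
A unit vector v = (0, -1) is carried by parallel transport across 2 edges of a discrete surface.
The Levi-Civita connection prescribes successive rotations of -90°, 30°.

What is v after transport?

Total rotation: (-90°) + 30° = -60°. Final vector: (-0.8660, -0.5000)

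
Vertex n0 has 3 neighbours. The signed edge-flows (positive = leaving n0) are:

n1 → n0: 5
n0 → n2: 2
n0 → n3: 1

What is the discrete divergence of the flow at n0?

Divergence = sum of outgoing flows = (-5) + 2 + 1 = -2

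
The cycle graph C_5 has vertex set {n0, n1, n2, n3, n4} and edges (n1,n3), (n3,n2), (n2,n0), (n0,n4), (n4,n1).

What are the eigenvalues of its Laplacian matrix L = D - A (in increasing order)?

The cycle graph C_n has Laplacian eigenvalues λ_k = 2 − 2cos(2πk/n), k = 0, 1, …, n−1. Here n = 5:
k=0: 2 − 2cos(0) = 0.0; k=1: 2 − 2cos(2π/5) = 1.382; k=2: 2 − 2cos(4π/5) = 3.618; k=3: 2 − 2cos(6π/5) = 3.618; k=4: 2 − 2cos(8π/5) = 1.382.
Laplacian eigenvalues (increasing order): [0.0, 1.382, 1.382, 3.618, 3.618]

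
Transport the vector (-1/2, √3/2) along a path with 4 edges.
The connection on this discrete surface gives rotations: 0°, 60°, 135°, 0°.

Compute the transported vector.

Total rotation: 0° + 60° + 135° + 0° = 195° ≡ -165° (mod 360°). Final vector: (0.7071, -0.7071)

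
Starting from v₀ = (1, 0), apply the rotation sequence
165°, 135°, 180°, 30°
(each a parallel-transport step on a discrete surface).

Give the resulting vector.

Total rotation: 165° + 135° + 180° + 30° = 510° ≡ 150° (mod 360°). Final vector: (-0.8660, 0.5000)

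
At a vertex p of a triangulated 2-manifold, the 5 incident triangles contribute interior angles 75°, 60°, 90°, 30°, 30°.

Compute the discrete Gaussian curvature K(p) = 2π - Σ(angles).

Sum of angles = 285°. K = 360° - 285° = 75° = 5π/12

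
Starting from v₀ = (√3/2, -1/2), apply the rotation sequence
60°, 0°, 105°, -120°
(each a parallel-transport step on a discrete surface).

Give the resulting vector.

Total rotation: 60° + 0° + 105° + (-120°) = 45°. Final vector: (0.9659, 0.2588)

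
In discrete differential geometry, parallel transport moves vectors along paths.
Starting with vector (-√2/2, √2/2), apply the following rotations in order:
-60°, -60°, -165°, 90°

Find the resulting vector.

Total rotation: (-60°) + (-60°) + (-165°) + 90° = -195° ≡ 165° (mod 360°). Final vector: (0.5000, -0.8660)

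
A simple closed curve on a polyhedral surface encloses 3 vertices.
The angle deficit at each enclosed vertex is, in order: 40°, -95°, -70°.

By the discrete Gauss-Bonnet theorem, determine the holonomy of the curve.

Holonomy = total enclosed curvature = 40° + (-95°) + (-70°) = -125°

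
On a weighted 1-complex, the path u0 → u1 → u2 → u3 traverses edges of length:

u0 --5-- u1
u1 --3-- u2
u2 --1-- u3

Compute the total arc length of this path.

Arc length = 5 + 3 + 1 = 9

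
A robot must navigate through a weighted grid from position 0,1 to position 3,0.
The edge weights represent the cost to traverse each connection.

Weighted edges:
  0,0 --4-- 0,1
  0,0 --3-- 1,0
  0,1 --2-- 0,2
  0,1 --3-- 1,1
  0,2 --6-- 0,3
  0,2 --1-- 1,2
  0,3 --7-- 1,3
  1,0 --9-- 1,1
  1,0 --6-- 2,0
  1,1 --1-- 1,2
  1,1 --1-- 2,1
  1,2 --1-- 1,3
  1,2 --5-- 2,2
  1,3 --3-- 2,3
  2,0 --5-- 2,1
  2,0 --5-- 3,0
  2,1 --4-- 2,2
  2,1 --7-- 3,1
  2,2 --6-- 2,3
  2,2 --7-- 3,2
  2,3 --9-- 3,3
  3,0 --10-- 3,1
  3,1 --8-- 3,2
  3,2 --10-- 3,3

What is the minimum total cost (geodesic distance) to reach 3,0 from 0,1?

Shortest path: 0,1 → 1,1 → 2,1 → 2,0 → 3,0, total weight = 14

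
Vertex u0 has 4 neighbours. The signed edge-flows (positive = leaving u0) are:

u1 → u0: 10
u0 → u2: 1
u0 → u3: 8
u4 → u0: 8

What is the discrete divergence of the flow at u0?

Divergence = sum of outgoing flows = (-10) + 1 + 8 + (-8) = -9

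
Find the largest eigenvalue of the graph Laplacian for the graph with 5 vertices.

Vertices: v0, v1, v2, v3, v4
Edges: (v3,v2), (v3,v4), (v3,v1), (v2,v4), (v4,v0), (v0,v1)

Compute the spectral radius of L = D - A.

Degrees: deg(v0) = 2, deg(v1) = 2, deg(v2) = 2, deg(v3) = 3, deg(v4) = 3.
L = D − A with rows/columns ordered (v0, v1, v2, v3, v4):
  [ 2, -1,  0,  0, -1]
  [-1,  2,  0, -1,  0]
  [ 0,  0,  2, -1, -1]
  [ 0, -1, -1,  3, -1]
  [-1,  0, -1, -1,  3]
Characteristic polynomial: det(λI − L) = λ(λ² − 5λ + 5)(λ² − 7λ + 11).
Roots: λ = 0; (λ² − 5λ + 5) = 0 ⇒ λ = (5 ± √5)/2 ≈ 1.382, 3.618; (λ² − 7λ + 11) = 0 ⇒ λ = (7 ± √5)/2 ≈ 2.382, 4.618.
(Check: the roots sum (with multiplicity) to 12, matching trace L = Σdeg = 2·6 = 12.)
Laplacian eigenvalues: [0.0, 1.382, 2.382, 3.618, 4.618]. Largest eigenvalue (spectral radius) = 4.618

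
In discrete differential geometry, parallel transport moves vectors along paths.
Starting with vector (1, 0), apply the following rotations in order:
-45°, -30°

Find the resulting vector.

Total rotation: (-45°) + (-30°) = -75°. Final vector: (0.2588, -0.9659)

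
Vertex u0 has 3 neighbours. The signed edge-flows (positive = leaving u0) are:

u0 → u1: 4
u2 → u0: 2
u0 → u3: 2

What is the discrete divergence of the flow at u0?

Divergence = sum of outgoing flows = 4 + (-2) + 2 = 4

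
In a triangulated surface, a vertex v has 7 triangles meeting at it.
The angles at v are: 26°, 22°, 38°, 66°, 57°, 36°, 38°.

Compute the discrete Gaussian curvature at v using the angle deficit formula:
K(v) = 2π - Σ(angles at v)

Sum of angles = 283°. K = 360° - 283° = 77° = 77π/180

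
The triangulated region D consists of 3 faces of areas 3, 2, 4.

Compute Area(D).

3 + 2 + 4 = 9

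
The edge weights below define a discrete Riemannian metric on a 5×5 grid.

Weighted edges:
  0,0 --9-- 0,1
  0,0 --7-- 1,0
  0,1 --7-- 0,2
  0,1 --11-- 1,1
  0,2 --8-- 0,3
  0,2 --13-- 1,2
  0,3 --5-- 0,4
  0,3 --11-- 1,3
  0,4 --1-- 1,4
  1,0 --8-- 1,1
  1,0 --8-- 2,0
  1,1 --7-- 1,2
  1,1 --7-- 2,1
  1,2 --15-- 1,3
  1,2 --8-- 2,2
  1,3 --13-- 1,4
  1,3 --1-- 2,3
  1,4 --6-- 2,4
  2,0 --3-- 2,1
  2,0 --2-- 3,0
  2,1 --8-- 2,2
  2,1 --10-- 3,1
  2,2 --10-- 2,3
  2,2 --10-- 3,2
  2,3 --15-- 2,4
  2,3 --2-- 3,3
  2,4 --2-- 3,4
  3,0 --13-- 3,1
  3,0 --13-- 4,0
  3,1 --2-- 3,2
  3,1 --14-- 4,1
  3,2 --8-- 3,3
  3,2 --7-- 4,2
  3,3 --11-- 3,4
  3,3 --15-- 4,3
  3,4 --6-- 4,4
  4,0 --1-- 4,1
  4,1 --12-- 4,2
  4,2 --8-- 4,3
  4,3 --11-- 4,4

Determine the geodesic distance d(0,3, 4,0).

Shortest path: 0,3 → 1,3 → 2,3 → 3,3 → 3,2 → 3,1 → 4,1 → 4,0, total weight = 39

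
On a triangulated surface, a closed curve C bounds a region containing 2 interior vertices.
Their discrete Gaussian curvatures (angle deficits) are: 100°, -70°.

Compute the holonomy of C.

Holonomy = total enclosed curvature = 100° + (-70°) = 30°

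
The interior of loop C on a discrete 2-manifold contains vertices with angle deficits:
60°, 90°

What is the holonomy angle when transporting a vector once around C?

Holonomy = total enclosed curvature = 60° + 90° = 150°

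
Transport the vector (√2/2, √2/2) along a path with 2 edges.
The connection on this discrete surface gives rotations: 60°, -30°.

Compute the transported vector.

Total rotation: 60° + (-30°) = 30°. Final vector: (0.2588, 0.9659)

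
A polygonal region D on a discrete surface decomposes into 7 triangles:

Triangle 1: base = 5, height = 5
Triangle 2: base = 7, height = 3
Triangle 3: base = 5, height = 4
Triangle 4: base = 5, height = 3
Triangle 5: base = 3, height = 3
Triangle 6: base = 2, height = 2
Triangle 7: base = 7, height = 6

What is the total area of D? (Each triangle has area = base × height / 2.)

(1/2)×5×5 + (1/2)×7×3 + (1/2)×5×4 + (1/2)×5×3 + (1/2)×3×3 + (1/2)×2×2 + (1/2)×7×6 = 68.0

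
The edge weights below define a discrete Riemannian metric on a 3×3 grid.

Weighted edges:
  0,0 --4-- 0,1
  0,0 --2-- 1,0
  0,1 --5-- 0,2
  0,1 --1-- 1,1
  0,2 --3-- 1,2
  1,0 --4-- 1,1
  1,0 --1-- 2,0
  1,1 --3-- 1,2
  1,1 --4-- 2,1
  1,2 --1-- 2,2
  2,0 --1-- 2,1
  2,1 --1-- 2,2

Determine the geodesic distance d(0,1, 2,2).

Shortest path: 0,1 → 1,1 → 1,2 → 2,2, total weight = 5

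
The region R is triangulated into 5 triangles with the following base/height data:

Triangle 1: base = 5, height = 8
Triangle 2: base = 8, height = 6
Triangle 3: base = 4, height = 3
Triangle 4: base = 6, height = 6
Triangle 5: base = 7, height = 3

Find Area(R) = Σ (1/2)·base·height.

(1/2)×5×8 + (1/2)×8×6 + (1/2)×4×3 + (1/2)×6×6 + (1/2)×7×3 = 78.5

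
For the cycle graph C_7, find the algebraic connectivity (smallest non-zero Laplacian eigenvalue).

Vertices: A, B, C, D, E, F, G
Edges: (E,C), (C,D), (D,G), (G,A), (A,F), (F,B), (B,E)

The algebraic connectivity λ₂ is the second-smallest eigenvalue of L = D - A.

The cycle graph C_n has Laplacian eigenvalues λ_k = 2 − 2cos(2πk/n), k = 0, 1, …, n−1. Here n = 7:
k=0: 2 − 2cos(0) = 0.0; k=1: 2 − 2cos(2π/7) = 0.753; k=2: 2 − 2cos(4π/7) = 2.445; k=3: 2 − 2cos(6π/7) = 3.8019; k=4: 2 − 2cos(8π/7) = 3.8019; k=5: 2 − 2cos(10π/7) = 2.445; k=6: 2 − 2cos(12π/7) = 0.753.
Laplacian eigenvalues: [0.0, 0.753, 0.753, 2.445, 2.445, 3.8019, 3.8019]. Algebraic connectivity (smallest non-zero eigenvalue) = 0.753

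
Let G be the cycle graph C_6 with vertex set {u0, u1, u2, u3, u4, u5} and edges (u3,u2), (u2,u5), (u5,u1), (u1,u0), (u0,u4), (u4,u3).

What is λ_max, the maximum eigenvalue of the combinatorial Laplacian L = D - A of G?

The cycle graph C_n has Laplacian eigenvalues λ_k = 2 − 2cos(2πk/n), k = 0, 1, …, n−1. Here n = 6:
k=0: 2 − 2cos(0) = 0.0; k=1: 2 − 2cos(π/3) = 1.0; k=2: 2 − 2cos(2π/3) = 3.0; k=3: 2 − 2cos(π) = 4.0; k=4: 2 − 2cos(4π/3) = 3.0; k=5: 2 − 2cos(5π/3) = 1.0.
Laplacian eigenvalues: [0.0, 1.0, 1.0, 3.0, 3.0, 4.0]. Largest eigenvalue (spectral radius) = 4.0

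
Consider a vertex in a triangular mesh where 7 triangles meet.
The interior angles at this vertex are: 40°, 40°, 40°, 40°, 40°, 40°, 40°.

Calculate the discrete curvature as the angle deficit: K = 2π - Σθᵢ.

Sum of angles = 280°. K = 360° - 280° = 80°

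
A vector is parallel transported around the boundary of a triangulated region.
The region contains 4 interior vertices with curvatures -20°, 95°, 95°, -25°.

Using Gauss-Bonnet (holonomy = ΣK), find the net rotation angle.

Holonomy = total enclosed curvature = (-20°) + 95° + 95° + (-25°) = 145°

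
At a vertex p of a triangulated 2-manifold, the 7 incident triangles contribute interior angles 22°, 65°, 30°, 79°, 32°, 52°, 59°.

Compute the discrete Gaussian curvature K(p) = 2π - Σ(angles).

Sum of angles = 339°. K = 360° - 339° = 21° = 7π/60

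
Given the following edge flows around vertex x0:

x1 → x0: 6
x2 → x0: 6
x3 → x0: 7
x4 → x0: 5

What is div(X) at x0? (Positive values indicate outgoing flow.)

Divergence = sum of outgoing flows = (-6) + (-6) + (-7) + (-5) = -24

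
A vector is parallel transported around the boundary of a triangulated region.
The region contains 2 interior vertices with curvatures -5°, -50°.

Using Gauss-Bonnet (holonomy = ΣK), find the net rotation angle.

Holonomy = total enclosed curvature = (-5°) + (-50°) = -55°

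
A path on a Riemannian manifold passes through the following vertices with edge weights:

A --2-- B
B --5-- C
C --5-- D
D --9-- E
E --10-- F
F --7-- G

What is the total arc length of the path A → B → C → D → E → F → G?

Arc length = 2 + 5 + 5 + 9 + 10 + 7 = 38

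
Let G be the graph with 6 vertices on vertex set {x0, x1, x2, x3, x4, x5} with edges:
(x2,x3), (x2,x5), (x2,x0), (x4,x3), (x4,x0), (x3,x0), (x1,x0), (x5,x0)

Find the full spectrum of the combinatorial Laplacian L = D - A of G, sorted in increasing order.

Degrees: deg(x0) = 5, deg(x1) = 1, deg(x2) = 3, deg(x3) = 3, deg(x4) = 2, deg(x5) = 2.
L = D − A with rows/columns ordered (x0, x1, x2, x3, x4, x5):
  [ 5, -1, -1, -1, -1, -1]
  [-1,  1,  0,  0,  0,  0]
  [-1,  0,  3, -1,  0, -1]
  [-1,  0, -1,  3, -1,  0]
  [-1,  0,  0, -1,  2,  0]
  [-1,  0, -1,  0,  0,  2]
Characteristic polynomial: det(λI − L) = λ(λ − 1)(λ² − 6λ + 7)(λ − 3)(λ − 6).
Roots: λ = 0; (λ − 1) = 0 ⇒ λ = 1; (λ² − 6λ + 7) = 0 ⇒ λ = 3 ± √2 ≈ 1.5858, 4.4142; (λ − 3) = 0 ⇒ λ = 3; (λ − 6) = 0 ⇒ λ = 6.
(Check: the roots sum (with multiplicity) to 16, matching trace L = Σdeg = 2·8 = 16.)
Laplacian eigenvalues (increasing order): [0.0, 1.0, 1.5858, 3.0, 4.4142, 6.0]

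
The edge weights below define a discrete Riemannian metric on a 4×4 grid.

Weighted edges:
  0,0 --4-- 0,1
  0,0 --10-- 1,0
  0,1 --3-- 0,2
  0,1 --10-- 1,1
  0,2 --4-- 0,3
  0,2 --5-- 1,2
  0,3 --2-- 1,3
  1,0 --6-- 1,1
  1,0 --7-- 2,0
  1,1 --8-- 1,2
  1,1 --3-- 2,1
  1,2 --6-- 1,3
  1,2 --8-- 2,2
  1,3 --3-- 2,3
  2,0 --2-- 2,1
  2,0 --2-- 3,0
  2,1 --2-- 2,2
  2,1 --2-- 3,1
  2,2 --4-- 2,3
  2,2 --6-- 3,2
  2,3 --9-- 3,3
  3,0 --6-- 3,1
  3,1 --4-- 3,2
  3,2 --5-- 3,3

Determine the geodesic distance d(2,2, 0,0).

Shortest path: 2,2 → 2,1 → 1,1 → 0,1 → 0,0, total weight = 19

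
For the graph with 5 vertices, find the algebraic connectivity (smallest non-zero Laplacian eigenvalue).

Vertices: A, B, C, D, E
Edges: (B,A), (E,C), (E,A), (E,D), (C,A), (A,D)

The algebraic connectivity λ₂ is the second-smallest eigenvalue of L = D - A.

Degrees: deg(A) = 4, deg(B) = 1, deg(C) = 2, deg(D) = 2, deg(E) = 3.
L = D − A with rows/columns ordered (A, B, C, D, E):
  [ 4, -1, -1, -1, -1]
  [-1,  1,  0,  0,  0]
  [-1,  0,  2,  0, -1]
  [-1,  0,  0,  2, -1]
  [-1,  0, -1, -1,  3]
Characteristic polynomial: det(λI − L) = λ(λ − 1)(λ − 2)(λ − 4)(λ − 5).
Roots: λ = 0; (λ − 1) = 0 ⇒ λ = 1; (λ − 2) = 0 ⇒ λ = 2; (λ − 4) = 0 ⇒ λ = 4; (λ − 5) = 0 ⇒ λ = 5.
(Check: the roots sum (with multiplicity) to 12, matching trace L = Σdeg = 2·6 = 12.)
Laplacian eigenvalues: [0.0, 1.0, 2.0, 4.0, 5.0]. Algebraic connectivity (smallest non-zero eigenvalue) = 1.0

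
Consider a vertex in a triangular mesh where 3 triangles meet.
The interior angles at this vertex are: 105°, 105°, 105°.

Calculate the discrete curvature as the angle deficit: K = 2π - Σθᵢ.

Sum of angles = 315°. K = 360° - 315° = 45°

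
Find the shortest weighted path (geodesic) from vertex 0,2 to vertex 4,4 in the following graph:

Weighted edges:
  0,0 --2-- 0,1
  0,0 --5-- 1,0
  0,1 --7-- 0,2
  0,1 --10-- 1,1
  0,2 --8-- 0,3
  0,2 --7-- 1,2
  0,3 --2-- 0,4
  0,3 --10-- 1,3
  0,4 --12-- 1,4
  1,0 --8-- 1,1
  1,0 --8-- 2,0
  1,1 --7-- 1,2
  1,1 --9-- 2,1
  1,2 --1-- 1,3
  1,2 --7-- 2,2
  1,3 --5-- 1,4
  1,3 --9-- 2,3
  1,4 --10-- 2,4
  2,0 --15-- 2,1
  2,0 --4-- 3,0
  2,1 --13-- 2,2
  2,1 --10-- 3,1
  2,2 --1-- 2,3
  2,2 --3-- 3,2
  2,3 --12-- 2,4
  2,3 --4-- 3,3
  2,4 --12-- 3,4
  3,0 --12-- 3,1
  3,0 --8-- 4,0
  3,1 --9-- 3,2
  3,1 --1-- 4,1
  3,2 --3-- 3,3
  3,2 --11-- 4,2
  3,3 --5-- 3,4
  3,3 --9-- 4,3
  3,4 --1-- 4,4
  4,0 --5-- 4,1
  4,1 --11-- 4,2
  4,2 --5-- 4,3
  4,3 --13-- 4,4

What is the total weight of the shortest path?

Shortest path: 0,2 → 1,2 → 2,2 → 2,3 → 3,3 → 3,4 → 4,4, total weight = 25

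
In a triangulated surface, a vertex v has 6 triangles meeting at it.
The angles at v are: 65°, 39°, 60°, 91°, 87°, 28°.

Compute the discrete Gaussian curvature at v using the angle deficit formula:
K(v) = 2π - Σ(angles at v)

Sum of angles = 370°. K = 360° - 370° = -10° = -π/18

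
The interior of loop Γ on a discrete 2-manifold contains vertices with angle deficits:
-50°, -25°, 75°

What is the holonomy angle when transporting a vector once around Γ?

Holonomy = total enclosed curvature = (-50°) + (-25°) + 75° = 0°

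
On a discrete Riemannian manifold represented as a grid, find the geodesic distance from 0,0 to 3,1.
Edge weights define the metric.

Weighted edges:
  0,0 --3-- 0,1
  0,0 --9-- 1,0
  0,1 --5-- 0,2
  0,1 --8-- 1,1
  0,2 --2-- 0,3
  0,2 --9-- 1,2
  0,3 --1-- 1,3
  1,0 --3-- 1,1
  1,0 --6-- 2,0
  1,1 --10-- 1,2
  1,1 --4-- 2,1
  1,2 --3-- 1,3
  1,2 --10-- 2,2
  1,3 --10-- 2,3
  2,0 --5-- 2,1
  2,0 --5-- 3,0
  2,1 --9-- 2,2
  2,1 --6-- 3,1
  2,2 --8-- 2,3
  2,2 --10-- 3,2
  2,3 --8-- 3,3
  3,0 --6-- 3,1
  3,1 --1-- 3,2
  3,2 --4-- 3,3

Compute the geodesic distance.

Shortest path: 0,0 → 0,1 → 1,1 → 2,1 → 3,1, total weight = 21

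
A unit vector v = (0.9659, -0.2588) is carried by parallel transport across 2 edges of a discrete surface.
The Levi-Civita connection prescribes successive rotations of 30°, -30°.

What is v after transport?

Total rotation: 30° + (-30°) = 0°. Final vector: (0.9659, -0.2588)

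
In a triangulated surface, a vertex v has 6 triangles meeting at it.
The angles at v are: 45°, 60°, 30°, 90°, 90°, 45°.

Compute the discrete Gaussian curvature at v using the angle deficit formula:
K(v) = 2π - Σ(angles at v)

Sum of angles = 360°. K = 360° - 360° = 0° = 0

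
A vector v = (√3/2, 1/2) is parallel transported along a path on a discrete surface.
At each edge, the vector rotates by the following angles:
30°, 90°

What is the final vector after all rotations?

Total rotation: 30° + 90° = 120°. Final vector: (-0.8660, 0.5000)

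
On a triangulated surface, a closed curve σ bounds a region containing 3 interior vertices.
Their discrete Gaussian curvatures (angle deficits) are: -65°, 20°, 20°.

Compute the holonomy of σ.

Holonomy = total enclosed curvature = (-65°) + 20° + 20° = -25°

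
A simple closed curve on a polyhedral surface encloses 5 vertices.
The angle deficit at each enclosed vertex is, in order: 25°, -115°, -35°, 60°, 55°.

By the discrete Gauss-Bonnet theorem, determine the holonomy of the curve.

Holonomy = total enclosed curvature = 25° + (-115°) + (-35°) + 60° + 55° = -10°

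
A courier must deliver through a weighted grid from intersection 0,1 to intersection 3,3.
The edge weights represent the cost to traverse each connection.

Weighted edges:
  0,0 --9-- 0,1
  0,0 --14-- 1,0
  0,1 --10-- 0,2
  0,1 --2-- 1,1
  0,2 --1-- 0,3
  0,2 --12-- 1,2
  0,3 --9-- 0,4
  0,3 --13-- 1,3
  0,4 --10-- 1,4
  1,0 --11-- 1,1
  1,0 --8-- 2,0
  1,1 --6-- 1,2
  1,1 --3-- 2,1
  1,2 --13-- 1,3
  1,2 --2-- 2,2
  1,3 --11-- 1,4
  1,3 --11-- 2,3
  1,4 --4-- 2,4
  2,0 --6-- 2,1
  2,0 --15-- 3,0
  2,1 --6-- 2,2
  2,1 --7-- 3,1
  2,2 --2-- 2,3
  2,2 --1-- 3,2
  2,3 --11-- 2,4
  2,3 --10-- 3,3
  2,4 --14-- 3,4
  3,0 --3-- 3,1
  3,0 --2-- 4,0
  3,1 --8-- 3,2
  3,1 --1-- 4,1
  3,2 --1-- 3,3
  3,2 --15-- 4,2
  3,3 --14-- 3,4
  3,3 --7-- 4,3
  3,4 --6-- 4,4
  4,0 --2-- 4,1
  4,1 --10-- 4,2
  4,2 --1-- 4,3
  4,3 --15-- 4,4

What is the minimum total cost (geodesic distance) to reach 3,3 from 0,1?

Shortest path: 0,1 → 1,1 → 1,2 → 2,2 → 3,2 → 3,3, total weight = 12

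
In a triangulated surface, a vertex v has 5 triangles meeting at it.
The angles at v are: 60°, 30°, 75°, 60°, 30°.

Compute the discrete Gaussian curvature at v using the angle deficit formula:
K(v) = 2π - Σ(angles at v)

Sum of angles = 255°. K = 360° - 255° = 105°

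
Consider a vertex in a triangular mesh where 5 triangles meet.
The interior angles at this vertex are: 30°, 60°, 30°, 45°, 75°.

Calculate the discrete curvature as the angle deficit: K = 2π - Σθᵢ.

Sum of angles = 240°. K = 360° - 240° = 120°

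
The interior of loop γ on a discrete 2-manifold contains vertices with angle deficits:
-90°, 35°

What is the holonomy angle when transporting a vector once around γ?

Holonomy = total enclosed curvature = (-90°) + 35° = -55°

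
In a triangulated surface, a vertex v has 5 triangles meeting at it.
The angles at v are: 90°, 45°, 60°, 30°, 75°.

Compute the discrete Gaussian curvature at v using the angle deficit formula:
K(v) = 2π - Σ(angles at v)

Sum of angles = 300°. K = 360° - 300° = 60°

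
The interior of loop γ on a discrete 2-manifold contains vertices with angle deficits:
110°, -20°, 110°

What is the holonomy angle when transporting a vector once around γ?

Holonomy = total enclosed curvature = 110° + (-20°) + 110° = 200°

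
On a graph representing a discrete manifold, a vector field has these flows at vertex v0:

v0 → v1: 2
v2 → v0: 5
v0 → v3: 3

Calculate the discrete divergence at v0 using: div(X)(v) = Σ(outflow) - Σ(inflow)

Divergence = sum of outgoing flows = 2 + (-5) + 3 = 0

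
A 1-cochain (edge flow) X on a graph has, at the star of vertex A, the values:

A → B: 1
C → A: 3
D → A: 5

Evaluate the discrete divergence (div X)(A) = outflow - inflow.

Divergence = sum of outgoing flows = 1 + (-3) + (-5) = -7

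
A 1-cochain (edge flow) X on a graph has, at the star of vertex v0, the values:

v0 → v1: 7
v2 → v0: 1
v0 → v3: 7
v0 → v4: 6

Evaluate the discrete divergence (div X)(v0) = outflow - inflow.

Divergence = sum of outgoing flows = 7 + (-1) + 7 + 6 = 19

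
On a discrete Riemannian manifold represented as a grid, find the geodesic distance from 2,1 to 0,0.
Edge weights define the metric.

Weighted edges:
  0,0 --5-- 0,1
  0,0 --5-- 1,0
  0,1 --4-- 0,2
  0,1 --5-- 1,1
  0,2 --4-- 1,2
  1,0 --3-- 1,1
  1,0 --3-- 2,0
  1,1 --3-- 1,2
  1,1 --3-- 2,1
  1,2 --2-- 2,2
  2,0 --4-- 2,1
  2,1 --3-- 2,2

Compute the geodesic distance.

Shortest path: 2,1 → 1,1 → 1,0 → 0,0, total weight = 11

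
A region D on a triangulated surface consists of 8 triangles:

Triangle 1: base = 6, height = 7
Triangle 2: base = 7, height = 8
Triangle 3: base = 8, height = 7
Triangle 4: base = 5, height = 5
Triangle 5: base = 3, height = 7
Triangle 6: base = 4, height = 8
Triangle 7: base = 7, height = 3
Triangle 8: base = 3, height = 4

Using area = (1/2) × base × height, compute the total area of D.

(1/2)×6×7 + (1/2)×7×8 + (1/2)×8×7 + (1/2)×5×5 + (1/2)×3×7 + (1/2)×4×8 + (1/2)×7×3 + (1/2)×3×4 = 132.5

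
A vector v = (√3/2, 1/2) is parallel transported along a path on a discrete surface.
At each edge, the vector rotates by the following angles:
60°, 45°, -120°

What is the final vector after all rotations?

Total rotation: 60° + 45° + (-120°) = -15°. Final vector: (0.9659, 0.2588)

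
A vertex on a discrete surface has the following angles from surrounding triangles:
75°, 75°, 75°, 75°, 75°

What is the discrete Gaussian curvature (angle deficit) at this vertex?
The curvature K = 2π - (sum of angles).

Sum of angles = 375°. K = 360° - 375° = -15°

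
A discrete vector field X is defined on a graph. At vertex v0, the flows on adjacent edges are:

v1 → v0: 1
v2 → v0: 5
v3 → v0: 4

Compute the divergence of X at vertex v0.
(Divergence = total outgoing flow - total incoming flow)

Divergence = sum of outgoing flows = (-1) + (-5) + (-4) = -10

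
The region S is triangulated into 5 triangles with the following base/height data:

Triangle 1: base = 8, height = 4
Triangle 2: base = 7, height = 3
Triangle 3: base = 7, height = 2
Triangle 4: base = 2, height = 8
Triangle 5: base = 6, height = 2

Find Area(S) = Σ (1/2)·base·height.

(1/2)×8×4 + (1/2)×7×3 + (1/2)×7×2 + (1/2)×2×8 + (1/2)×6×2 = 47.5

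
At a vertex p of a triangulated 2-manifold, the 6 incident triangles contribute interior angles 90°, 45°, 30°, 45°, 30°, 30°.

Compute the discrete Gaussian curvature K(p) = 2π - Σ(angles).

Sum of angles = 270°. K = 360° - 270° = 90°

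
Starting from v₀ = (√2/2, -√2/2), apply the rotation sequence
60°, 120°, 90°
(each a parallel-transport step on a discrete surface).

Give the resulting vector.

Total rotation: 60° + 120° + 90° = 270° ≡ -90° (mod 360°). Final vector: (-0.7071, -0.7071)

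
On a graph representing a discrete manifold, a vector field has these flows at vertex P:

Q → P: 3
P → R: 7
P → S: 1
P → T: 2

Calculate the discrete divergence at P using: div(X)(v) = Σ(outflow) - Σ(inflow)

Divergence = sum of outgoing flows = (-3) + 7 + 1 + 2 = 7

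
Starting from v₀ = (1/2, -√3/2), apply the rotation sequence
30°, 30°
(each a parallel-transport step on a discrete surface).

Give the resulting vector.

Total rotation: 30° + 30° = 60°. Final vector: (1, 0)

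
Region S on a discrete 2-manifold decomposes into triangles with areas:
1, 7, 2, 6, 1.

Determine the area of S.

1 + 7 + 2 + 6 + 1 = 17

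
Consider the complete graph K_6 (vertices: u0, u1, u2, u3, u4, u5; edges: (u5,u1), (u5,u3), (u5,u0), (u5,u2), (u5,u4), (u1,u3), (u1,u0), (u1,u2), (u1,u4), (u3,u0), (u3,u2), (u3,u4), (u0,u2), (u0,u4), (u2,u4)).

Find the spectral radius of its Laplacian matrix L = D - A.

For the complete graph K_n, L = nI − J (J = all-ones matrix). J has eigenvalues n (once, eigenvector 𝟙) and 0 (multiplicity n−1), so L has eigenvalues 0 (once) and n (multiplicity n−1). Here n = 6: eigenvalue 0 once and 6 with multiplicity 5.
Laplacian eigenvalues: [0.0, 6.0, 6.0, 6.0, 6.0, 6.0]. Largest eigenvalue (spectral radius) = 6.0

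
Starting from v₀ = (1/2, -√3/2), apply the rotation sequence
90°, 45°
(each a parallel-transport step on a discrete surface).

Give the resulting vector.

Total rotation: 90° + 45° = 135°. Final vector: (0.2588, 0.9659)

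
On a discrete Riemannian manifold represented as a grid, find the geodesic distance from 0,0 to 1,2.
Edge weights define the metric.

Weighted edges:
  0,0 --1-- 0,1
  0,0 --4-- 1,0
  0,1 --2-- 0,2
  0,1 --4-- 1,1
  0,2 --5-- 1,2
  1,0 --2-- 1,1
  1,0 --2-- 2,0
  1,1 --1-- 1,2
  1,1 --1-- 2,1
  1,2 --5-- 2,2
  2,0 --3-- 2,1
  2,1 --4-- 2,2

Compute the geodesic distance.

Shortest path: 0,0 → 0,1 → 1,1 → 1,2, total weight = 6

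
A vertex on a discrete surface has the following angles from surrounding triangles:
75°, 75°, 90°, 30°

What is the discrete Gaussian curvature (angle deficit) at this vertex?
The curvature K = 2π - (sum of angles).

Sum of angles = 270°. K = 360° - 270° = 90°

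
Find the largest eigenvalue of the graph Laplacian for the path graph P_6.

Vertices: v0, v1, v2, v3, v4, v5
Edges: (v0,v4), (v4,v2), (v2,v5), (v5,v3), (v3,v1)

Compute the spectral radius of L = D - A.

The path graph P_n has Laplacian eigenvalues λ_k = 2 − 2cos(kπ/n), k = 0, 1, …, n−1. Here n = 6:
k=0: 2 − 2cos(0) = 0.0; k=1: 2 − 2cos(π/6) = 0.2679; k=2: 2 − 2cos(π/3) = 1.0; k=3: 2 − 2cos(π/2) = 2.0; k=4: 2 − 2cos(2π/3) = 3.0; k=5: 2 − 2cos(5π/6) = 3.7321.
Laplacian eigenvalues: [0.0, 0.2679, 1.0, 2.0, 3.0, 3.7321]. Largest eigenvalue (spectral radius) = 3.7321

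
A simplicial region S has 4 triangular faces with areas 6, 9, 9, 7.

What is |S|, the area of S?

6 + 9 + 9 + 7 = 31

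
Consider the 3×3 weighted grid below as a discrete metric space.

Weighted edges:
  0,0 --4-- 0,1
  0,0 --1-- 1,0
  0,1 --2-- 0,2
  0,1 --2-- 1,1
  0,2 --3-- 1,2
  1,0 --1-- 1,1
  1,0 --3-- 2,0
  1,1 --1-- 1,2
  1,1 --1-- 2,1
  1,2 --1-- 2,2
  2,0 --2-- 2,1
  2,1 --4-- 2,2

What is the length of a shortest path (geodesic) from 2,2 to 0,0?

Shortest path: 2,2 → 1,2 → 1,1 → 1,0 → 0,0, total weight = 4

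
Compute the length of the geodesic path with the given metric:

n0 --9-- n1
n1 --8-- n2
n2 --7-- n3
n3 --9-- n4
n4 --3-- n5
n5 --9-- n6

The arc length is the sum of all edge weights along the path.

Arc length = 9 + 8 + 7 + 9 + 3 + 9 = 45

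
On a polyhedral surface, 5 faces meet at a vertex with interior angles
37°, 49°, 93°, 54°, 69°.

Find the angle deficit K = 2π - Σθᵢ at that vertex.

Sum of angles = 302°. K = 360° - 302° = 58° = 29π/90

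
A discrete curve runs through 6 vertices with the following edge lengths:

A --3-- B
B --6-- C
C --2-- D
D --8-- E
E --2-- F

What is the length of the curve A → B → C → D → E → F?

Arc length = 3 + 6 + 2 + 8 + 2 = 21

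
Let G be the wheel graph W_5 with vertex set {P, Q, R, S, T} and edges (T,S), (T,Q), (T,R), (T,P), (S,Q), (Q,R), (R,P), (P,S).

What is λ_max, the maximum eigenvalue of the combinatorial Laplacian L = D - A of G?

The wheel W_5 is the join K_1 ∨ C_4 (a hub joined to every vertex of a cycle of length 4). For a join G ∨ H (G on p vertices, H on q vertices) the Laplacian spectrum is 0, p+q, the eigenvalues of L(G) other than one 0 each shifted by +q, and the eigenvalues of L(H) other than one 0 each shifted by +p. With G = K_1 (p = 1, nothing left after dropping its 0) and H = C_4 (q = 4, eigenvalues 2 − 2cos(2πk/4), k = 0, …, 3; drop k = 0), the spectrum of W_5 is 0, 5, and 1 + (2 − 2cos(2πk/4)) = 3 − 2cos(2πk/4) for k = 1, …, 3:
k=1: 3 − 2cos(π/2) = 3.0; k=2: 3 − 2cos(π) = 5.0; k=3: 3 − 2cos(3π/2) = 3.0.
Laplacian eigenvalues: [0.0, 3.0, 3.0, 5.0, 5.0]. Largest eigenvalue (spectral radius) = 5.0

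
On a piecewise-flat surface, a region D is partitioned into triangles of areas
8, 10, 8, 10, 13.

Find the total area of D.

8 + 10 + 8 + 10 + 13 = 49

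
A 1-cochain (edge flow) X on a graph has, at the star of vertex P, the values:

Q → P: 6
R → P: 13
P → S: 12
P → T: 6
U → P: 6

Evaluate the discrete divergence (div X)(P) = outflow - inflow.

Divergence = sum of outgoing flows = (-6) + (-13) + 12 + 6 + (-6) = -7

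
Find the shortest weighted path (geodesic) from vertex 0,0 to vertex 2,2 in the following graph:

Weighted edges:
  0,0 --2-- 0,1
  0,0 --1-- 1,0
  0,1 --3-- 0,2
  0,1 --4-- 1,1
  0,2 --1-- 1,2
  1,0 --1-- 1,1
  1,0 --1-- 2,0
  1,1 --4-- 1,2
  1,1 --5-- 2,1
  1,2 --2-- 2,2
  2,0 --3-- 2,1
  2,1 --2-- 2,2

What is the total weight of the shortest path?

Shortest path: 0,0 → 1,0 → 2,0 → 2,1 → 2,2, total weight = 7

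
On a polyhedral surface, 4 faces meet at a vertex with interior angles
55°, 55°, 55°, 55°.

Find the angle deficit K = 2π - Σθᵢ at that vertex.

Sum of angles = 220°. K = 360° - 220° = 140° = 7π/9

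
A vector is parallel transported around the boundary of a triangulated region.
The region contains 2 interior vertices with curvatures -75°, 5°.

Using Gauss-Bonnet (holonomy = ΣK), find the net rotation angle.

Holonomy = total enclosed curvature = (-75°) + 5° = -70°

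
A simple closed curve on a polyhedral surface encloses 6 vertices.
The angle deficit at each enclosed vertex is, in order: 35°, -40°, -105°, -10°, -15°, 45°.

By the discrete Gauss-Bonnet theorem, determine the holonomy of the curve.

Holonomy = total enclosed curvature = 35° + (-40°) + (-105°) + (-10°) + (-15°) + 45° = -90°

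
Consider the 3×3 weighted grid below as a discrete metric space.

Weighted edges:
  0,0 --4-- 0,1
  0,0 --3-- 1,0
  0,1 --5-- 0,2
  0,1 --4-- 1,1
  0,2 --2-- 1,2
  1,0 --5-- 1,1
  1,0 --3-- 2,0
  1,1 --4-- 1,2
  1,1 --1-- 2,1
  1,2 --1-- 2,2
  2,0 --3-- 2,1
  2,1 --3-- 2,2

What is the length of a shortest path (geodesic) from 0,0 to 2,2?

Shortest path: 0,0 → 1,0 → 2,0 → 2,1 → 2,2, total weight = 12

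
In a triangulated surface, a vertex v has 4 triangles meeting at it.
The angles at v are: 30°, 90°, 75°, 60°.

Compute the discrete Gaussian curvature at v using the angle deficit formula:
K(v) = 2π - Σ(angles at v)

Sum of angles = 255°. K = 360° - 255° = 105°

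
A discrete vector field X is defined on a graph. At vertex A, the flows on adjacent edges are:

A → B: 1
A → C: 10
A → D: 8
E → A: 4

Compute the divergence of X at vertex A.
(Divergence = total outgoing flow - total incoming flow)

Divergence = sum of outgoing flows = 1 + 10 + 8 + (-4) = 15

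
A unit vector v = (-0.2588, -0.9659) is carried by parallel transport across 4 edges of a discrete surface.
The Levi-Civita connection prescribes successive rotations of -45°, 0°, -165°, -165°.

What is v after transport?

Total rotation: (-45°) + 0° + (-165°) + (-165°) = -375° ≡ -15° (mod 360°). Final vector: (-0.5000, -0.8660)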